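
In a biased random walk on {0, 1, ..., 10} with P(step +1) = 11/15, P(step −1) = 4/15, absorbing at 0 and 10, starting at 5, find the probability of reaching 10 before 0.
P(hit 10 before 0) = (1 − (4/11)^5) / (1 − (4/11)^10) = 161051/162075

Let u_k denote P(reach 10 before 0 | start at k). Boundary: u_0 = 0, u_10 = 1. Recurrence: u_k = 11/15·u_{k+1} + 4/15·u_{k-1} for 1 ≤ k ≤ 9. Try u_k = A + B·r^k with r = q/p = (4/15)/(11/15) = 4/11. Substitution satisfies the recurrence; boundary conditions give:
  u_k = (1 − r^k) / (1 − r^N) = (1 − (4/11)^5) / (1 − (4/11)^10) = 161051/162075.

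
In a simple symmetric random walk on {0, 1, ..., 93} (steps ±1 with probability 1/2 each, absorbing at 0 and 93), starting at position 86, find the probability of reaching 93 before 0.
P(hit 93 before 0) = 86/93

Let u_k = P(hit 93 before 0 | start at k). Then u_0 = 0, u_93 = 1, and u_k = u_{k-1}/2 + u_{k+1}/2 for 1 ≤ k ≤ 92. This harmonic recurrence is solved by u_k = k/93, giving u_86 = 86/93.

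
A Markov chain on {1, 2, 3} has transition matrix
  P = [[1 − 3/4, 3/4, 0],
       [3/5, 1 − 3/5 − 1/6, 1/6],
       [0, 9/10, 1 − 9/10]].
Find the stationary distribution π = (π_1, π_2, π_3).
π = (27/67, 135/268, 25/268)

This is a birth-death chain on three states, which satisfies detailed balance: π_1 · P_{12} = π_2 · P_{21} and π_2 · P_{23} = π_3 · P_{32}.
From π_1 · 3/4 = π_2 · 3/5: π_2/π_1 = (3/4)/(3/5) = 5/4.
From π_2 · 1/6 = π_3 · 9/10: π_3/π_2 = (1/6)/(9/10) = 5/27.
Take π_1 proportional to 1; then unnormalized π = (1, 5/4, 25/108). Normalize by dividing by the sum 67/27:
  π = (27/67, 135/268, 25/268).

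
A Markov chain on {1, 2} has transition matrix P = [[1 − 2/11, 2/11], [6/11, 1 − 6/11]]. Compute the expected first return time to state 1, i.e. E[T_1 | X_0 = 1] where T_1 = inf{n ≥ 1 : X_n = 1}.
E[T_1 | X_0 = 1] = 1/π_1 = 4/3

For an irreducible recurrent Markov chain with stationary distribution π, E[T_i | X_0 = i] = 1/π_i (Kac's formula). Here π_1 = (6/11)/(2/11 + 6/11) = (6/11)/(8/11) = 3/4, so E[T_1 | X_0 = 1] = 1/π_1 = (2/11 + 6/11)/(6/11) = (8/11)/(6/11) = 4/3.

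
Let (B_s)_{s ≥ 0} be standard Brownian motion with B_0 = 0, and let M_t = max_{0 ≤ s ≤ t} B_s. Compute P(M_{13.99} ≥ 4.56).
P(M_{13.99} ≥ 4.56) = 2·P(B_{13.99} ≥ 4.56) = 2(1 − Φ(4.56/√13.99)) ≈ 0.2228

By the reflection principle for Brownian motion, P(M_t ≥ a) = 2 · P(B_t ≥ a) for a ≥ 0. Since B_t ~ N(0, t), P(B_t ≥ 4.56) = 1 − Φ(4.56/√t) = 1 − Φ(4.56/√13.99) = 1 − Φ(1.2191). So
  P(M_{13.99} ≥ 4.56) = 2(1 − Φ(1.2191)) ≈ 0.2228.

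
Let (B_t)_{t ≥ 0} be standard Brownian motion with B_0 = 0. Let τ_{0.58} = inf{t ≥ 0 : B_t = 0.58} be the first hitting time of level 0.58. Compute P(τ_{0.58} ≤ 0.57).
P(τ_{0.58} ≤ 0.57) = 2(1 − Φ(0.58/√0.57)) = 2(1 − Φ(0.7682)) ≈ 0.4424

By the reflection principle for standard BM, P(τ_b ≤ t) = 2 · P(B_t ≥ b). Since B_t ~ N(0, t), P(B_t ≥ 0.58) = 1 − Φ(0.58/√t) = 1 − Φ(0.58/√0.57) = 1 − Φ(0.7682) ≈ 0.22118. Doubling: P(τ_{0.58} ≤ 0.57) ≈ 2 · 0.22118 = 0.44236 ≈ 0.4424.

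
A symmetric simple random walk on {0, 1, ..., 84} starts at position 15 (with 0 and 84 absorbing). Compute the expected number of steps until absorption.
E[τ | X_0 = 15] = 1035

Let v_k = E[τ | X_0 = k]. Boundary: v_0 = v_84 = 0. Recurrence: v_k = 1 + (v_{k-1} + v_{k+1})/2 for 1 ≤ k ≤ 83. The particular solution to v_k − (v_{k-1} + v_{k+1})/2 = 1 is v_k = −k^2. Adding homogeneous solution A + B k and matching boundaries gives v_k = k (84 − k). Substituting k = 15: v_15 = 15 · 69 = 1035.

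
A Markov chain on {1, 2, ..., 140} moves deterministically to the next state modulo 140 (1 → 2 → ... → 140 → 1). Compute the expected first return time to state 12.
E[T_12 | X_0 = 12] = 140

The chain cycles deterministically, so starting at state 12 it returns in exactly 140 steps. Equivalently, the stationary distribution is uniform π_j = 1/140 for every state j, so by Kac's formula E[T_12] = 1/π_12 = 140.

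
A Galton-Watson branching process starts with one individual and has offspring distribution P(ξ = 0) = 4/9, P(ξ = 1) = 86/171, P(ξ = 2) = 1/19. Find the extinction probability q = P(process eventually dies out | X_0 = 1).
q = 1

Mean offspring μ = 0·4/9 + 1·86/171 + 2·1/19 = 104/171 ≤ 1. For μ ≤ 1 with offspring not concentrated at 1, the Galton-Watson process goes extinct almost surely, so q = 1.
(Algebraic check: The pgf is f(s) = 4/9 + 86/171·s + 1/19·s². The extinction probability q is the smallest fixed point of f in [0, 1]. Setting s = f(s):
  1/19·s² + (86/171 − 1)·s + 4/9 = 0
  1/19·s² − (4/9 + 1/19)·s + 4/9 = 0
which factors as (s − 1)·(1/19·s − 4/9) = 0, giving roots s = 1 and s = (4/9)/(1/19) = 76/9. Since 76/9 ≥ 1, the smallest root in [0, 1] is s = 1.)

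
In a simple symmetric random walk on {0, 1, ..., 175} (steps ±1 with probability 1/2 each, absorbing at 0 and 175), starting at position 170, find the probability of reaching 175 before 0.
P(hit 175 before 0) = 170/175 = 34/35

Let u_k = P(hit 175 before 0 | start at k). Then u_0 = 0, u_175 = 1, and u_k = u_{k-1}/2 + u_{k+1}/2 for 1 ≤ k ≤ 174. This harmonic recurrence is solved by u_k = k/175, giving u_170 = 170/175 = 34/35.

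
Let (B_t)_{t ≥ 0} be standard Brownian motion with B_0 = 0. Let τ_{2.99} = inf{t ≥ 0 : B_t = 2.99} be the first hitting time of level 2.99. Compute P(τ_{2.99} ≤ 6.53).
P(τ_{2.99} ≤ 6.53) = 2(1 − Φ(2.99/√6.53)) = 2(1 − Φ(1.1701)) ≈ 0.2420

By the reflection principle for standard BM, P(τ_b ≤ t) = 2 · P(B_t ≥ b). Since B_t ~ N(0, t), P(B_t ≥ 2.99) = 1 − Φ(2.99/√t) = 1 − Φ(2.99/√6.53) = 1 − Φ(1.1701) ≈ 0.12098. Doubling: P(τ_{2.99} ≤ 6.53) ≈ 2 · 0.12098 = 0.24196 ≈ 0.2420.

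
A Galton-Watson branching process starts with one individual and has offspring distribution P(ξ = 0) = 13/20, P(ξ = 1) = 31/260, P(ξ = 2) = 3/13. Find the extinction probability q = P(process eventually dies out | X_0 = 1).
q = 1

Mean offspring μ = 0·13/20 + 1·31/260 + 2·3/13 = 151/260 ≤ 1. For μ ≤ 1 with offspring not concentrated at 1, the Galton-Watson process goes extinct almost surely, so q = 1.
(Algebraic check: The pgf is f(s) = 13/20 + 31/260·s + 3/13·s². The extinction probability q is the smallest fixed point of f in [0, 1]. Setting s = f(s):
  3/13·s² + (31/260 − 1)·s + 13/20 = 0
  3/13·s² − (13/20 + 3/13)·s + 13/20 = 0
which factors as (s − 1)·(3/13·s − 13/20) = 0, giving roots s = 1 and s = (13/20)/(3/13) = 169/60. Since 169/60 ≥ 1, the smallest root in [0, 1] is s = 1.)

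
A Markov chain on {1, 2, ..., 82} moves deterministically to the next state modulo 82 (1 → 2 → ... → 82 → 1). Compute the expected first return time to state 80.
E[T_80 | X_0 = 80] = 82

The chain cycles deterministically, so starting at state 80 it returns in exactly 82 steps. Equivalently, the stationary distribution is uniform π_j = 1/82 for every state j, so by Kac's formula E[T_80] = 1/π_80 = 82.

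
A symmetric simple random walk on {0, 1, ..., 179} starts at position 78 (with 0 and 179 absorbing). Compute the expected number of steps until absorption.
E[τ | X_0 = 78] = 7878

Let v_k = E[τ | X_0 = k]. Boundary: v_0 = v_179 = 0. Recurrence: v_k = 1 + (v_{k-1} + v_{k+1})/2 for 1 ≤ k ≤ 178. The particular solution to v_k − (v_{k-1} + v_{k+1})/2 = 1 is v_k = −k^2. Adding homogeneous solution A + B k and matching boundaries gives v_k = k (179 − k). Substituting k = 78: v_78 = 78 · 101 = 7878.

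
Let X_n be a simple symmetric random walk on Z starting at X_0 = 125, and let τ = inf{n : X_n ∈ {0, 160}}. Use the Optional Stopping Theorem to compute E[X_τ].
E[X_τ] = 125

X_n is a martingale and τ is a bounded-mean stopping time (indeed τ is finite a.s. with bounded expectation since the walk is in a bounded region). By the OST, E[X_τ] = E[X_0] = 125. Equivalently: E[X_τ] = 160 · P(hit 160 first) + 0 · P(hit 0 first) = 160 · (125/160) = 125.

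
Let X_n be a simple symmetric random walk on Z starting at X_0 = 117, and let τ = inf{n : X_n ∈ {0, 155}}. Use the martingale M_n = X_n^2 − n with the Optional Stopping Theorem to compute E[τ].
E[τ] = 4446

M_n = X_n^2 − n is a martingale (since E[X_{n+1}^2 | F_n] = X_n^2 + 1). By OST (τ has finite mean in a bounded region), E[M_τ] = E[M_0] = X_0^2 − 0 = 117^2 = 13689. Also E[M_τ] = E[X_τ^2] − E[τ]. The walk exits at 0 or 155, with P(hit 155 first) = 117/155, so E[X_τ^2] = 155^2 · 117/155 + 0 = 18135. Thus E[τ] = E[X_τ^2] − E[M_τ] = 18135 − 13689 = 4446 = 117(155 − 117) = 4446.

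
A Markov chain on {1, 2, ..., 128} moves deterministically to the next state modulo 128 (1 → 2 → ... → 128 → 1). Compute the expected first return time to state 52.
E[T_52 | X_0 = 52] = 128

The chain cycles deterministically, so starting at state 52 it returns in exactly 128 steps. Equivalently, the stationary distribution is uniform π_j = 1/128 for every state j, so by Kac's formula E[T_52] = 1/π_52 = 128.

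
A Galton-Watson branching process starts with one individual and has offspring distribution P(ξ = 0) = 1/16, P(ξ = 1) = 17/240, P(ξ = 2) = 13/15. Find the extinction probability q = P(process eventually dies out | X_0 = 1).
q = 15/208

The pgf is f(s) = 1/16 + 17/240·s + 13/15·s². The extinction probability q is the smallest fixed point of f in [0, 1]. Setting s = f(s):
  13/15·s² + (17/240 − 1)·s + 1/16 = 0
  13/15·s² − (1/16 + 13/15)·s + 1/16 = 0
which factors as (s − 1)·(13/15·s − 1/16) = 0, giving roots s = 1 and s = (1/16)/(13/15) = 15/208.
Mean offspring μ = 17/240 + 2·13/15 = 433/240 > 1 (supercritical), so q < 1. The extinction probability is the smaller root: q = (1/16)/(13/15) = 15/208.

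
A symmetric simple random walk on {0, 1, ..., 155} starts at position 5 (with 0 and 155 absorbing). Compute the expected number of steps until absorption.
E[τ | X_0 = 5] = 750

Let v_k = E[τ | X_0 = k]. Boundary: v_0 = v_155 = 0. Recurrence: v_k = 1 + (v_{k-1} + v_{k+1})/2 for 1 ≤ k ≤ 154. The particular solution to v_k − (v_{k-1} + v_{k+1})/2 = 1 is v_k = −k^2. Adding homogeneous solution A + B k and matching boundaries gives v_k = k (155 − k). Substituting k = 5: v_5 = 5 · 150 = 750.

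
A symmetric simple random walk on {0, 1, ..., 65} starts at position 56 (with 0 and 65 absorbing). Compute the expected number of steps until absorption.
E[τ | X_0 = 56] = 504

Let v_k = E[τ | X_0 = k]. Boundary: v_0 = v_65 = 0. Recurrence: v_k = 1 + (v_{k-1} + v_{k+1})/2 for 1 ≤ k ≤ 64. The particular solution to v_k − (v_{k-1} + v_{k+1})/2 = 1 is v_k = −k^2. Adding homogeneous solution A + B k and matching boundaries gives v_k = k (65 − k). Substituting k = 56: v_56 = 56 · 9 = 504.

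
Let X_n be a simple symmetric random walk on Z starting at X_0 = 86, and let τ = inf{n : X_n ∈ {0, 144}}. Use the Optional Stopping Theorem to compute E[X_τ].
E[X_τ] = 86

X_n is a martingale and τ is a bounded-mean stopping time (indeed τ is finite a.s. with bounded expectation since the walk is in a bounded region). By the OST, E[X_τ] = E[X_0] = 86. Equivalently: E[X_τ] = 144 · P(hit 144 first) + 0 · P(hit 0 first) = 144 · (86/144) = 86.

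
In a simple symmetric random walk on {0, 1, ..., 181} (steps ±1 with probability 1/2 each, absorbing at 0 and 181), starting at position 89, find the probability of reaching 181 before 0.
P(hit 181 before 0) = 89/181

Let u_k = P(hit 181 before 0 | start at k). Then u_0 = 0, u_181 = 1, and u_k = u_{k-1}/2 + u_{k+1}/2 for 1 ≤ k ≤ 180. This harmonic recurrence is solved by u_k = k/181, giving u_89 = 89/181.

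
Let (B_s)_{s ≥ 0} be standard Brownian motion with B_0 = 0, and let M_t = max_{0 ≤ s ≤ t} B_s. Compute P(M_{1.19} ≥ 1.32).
P(M_{1.19} ≥ 1.32) = 2·P(B_{1.19} ≥ 1.32) = 2(1 − Φ(1.32/√1.19)) ≈ 0.2263

By the reflection principle for Brownian motion, P(M_t ≥ a) = 2 · P(B_t ≥ a) for a ≥ 0. Since B_t ~ N(0, t), P(B_t ≥ 1.32) = 1 − Φ(1.32/√t) = 1 − Φ(1.32/√1.19) = 1 − Φ(1.2100). So
  P(M_{1.19} ≥ 1.32) = 2(1 − Φ(1.2100)) ≈ 0.2263.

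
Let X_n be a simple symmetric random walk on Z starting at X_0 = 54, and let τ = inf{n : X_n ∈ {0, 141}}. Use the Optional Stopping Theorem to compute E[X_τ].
E[X_τ] = 54

X_n is a martingale and τ is a bounded-mean stopping time (indeed τ is finite a.s. with bounded expectation since the walk is in a bounded region). By the OST, E[X_τ] = E[X_0] = 54. Equivalently: E[X_τ] = 141 · P(hit 141 first) + 0 · P(hit 0 first) = 141 · (54/141) = 54.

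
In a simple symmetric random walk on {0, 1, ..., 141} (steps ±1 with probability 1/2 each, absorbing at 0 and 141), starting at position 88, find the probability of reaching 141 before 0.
P(hit 141 before 0) = 88/141

Let u_k = P(hit 141 before 0 | start at k). Then u_0 = 0, u_141 = 1, and u_k = u_{k-1}/2 + u_{k+1}/2 for 1 ≤ k ≤ 140. This harmonic recurrence is solved by u_k = k/141, giving u_88 = 88/141.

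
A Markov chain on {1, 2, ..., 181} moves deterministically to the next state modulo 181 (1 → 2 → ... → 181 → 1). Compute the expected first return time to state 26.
E[T_26 | X_0 = 26] = 181

The chain cycles deterministically, so starting at state 26 it returns in exactly 181 steps. Equivalently, the stationary distribution is uniform π_j = 1/181 for every state j, so by Kac's formula E[T_26] = 1/π_26 = 181.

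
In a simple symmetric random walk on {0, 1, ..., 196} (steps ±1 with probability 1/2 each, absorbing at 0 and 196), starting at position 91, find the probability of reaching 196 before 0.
P(hit 196 before 0) = 91/196 = 13/28

Let u_k = P(hit 196 before 0 | start at k). Then u_0 = 0, u_196 = 1, and u_k = u_{k-1}/2 + u_{k+1}/2 for 1 ≤ k ≤ 195. This harmonic recurrence is solved by u_k = k/196, giving u_91 = 91/196 = 13/28.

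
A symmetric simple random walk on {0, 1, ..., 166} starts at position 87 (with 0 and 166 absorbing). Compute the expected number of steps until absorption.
E[τ | X_0 = 87] = 6873

Let v_k = E[τ | X_0 = k]. Boundary: v_0 = v_166 = 0. Recurrence: v_k = 1 + (v_{k-1} + v_{k+1})/2 for 1 ≤ k ≤ 165. The particular solution to v_k − (v_{k-1} + v_{k+1})/2 = 1 is v_k = −k^2. Adding homogeneous solution A + B k and matching boundaries gives v_k = k (166 − k). Substituting k = 87: v_87 = 87 · 79 = 6873.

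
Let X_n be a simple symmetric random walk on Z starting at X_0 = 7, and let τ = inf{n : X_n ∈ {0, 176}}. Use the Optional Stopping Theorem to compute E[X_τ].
E[X_τ] = 7

X_n is a martingale and τ is a bounded-mean stopping time (indeed τ is finite a.s. with bounded expectation since the walk is in a bounded region). By the OST, E[X_τ] = E[X_0] = 7. Equivalently: E[X_τ] = 176 · P(hit 176 first) + 0 · P(hit 0 first) = 176 · (7/176) = 7.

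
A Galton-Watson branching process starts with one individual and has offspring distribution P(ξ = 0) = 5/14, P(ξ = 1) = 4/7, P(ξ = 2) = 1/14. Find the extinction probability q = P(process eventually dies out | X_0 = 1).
q = 1

Mean offspring μ = 0·5/14 + 1·4/7 + 2·1/14 = 5/7 ≤ 1. For μ ≤ 1 with offspring not concentrated at 1, the Galton-Watson process goes extinct almost surely, so q = 1.
(Algebraic check: The pgf is f(s) = 5/14 + 4/7·s + 1/14·s². The extinction probability q is the smallest fixed point of f in [0, 1]. Setting s = f(s):
  1/14·s² + (4/7 − 1)·s + 5/14 = 0
  1/14·s² − (5/14 + 1/14)·s + 5/14 = 0
which factors as (s − 1)·(1/14·s − 5/14) = 0, giving roots s = 1 and s = (5/14)/(1/14) = 5. Since 5 ≥ 1, the smallest root in [0, 1] is s = 1.)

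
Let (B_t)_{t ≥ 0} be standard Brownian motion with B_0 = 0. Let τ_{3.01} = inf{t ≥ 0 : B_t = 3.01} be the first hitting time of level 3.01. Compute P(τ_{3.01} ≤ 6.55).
P(τ_{3.01} ≤ 6.55) = 2(1 − Φ(3.01/√6.55)) = 2(1 − Φ(1.1761)) ≈ 0.2396

By the reflection principle for standard BM, P(τ_b ≤ t) = 2 · P(B_t ≥ b). Since B_t ~ N(0, t), P(B_t ≥ 3.01) = 1 − Φ(3.01/√t) = 1 − Φ(3.01/√6.55) = 1 − Φ(1.1761) ≈ 0.11978. Doubling: P(τ_{3.01} ≤ 6.55) ≈ 2 · 0.11978 = 0.23956 ≈ 0.2396.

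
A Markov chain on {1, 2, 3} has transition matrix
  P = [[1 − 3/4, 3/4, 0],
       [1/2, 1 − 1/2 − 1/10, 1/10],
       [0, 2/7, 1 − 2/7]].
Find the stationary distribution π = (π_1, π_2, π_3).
π = (40/121, 60/121, 21/121)

This is a birth-death chain on three states, which satisfies detailed balance: π_1 · P_{12} = π_2 · P_{21} and π_2 · P_{23} = π_3 · P_{32}.
From π_1 · 3/4 = π_2 · 1/2: π_2/π_1 = (3/4)/(1/2) = 3/2.
From π_2 · 1/10 = π_3 · 2/7: π_3/π_2 = (1/10)/(2/7) = 7/20.
Take π_1 proportional to 1; then unnormalized π = (1, 3/2, 21/40). Normalize by dividing by the sum 121/40:
  π = (40/121, 60/121, 21/121).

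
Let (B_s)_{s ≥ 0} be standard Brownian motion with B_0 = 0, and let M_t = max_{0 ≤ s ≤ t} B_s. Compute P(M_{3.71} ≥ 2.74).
P(M_{3.71} ≥ 2.74) = 2·P(B_{3.71} ≥ 2.74) = 2(1 − Φ(2.74/√3.71)) ≈ 0.1549

By the reflection principle for Brownian motion, P(M_t ≥ a) = 2 · P(B_t ≥ a) for a ≥ 0. Since B_t ~ N(0, t), P(B_t ≥ 2.74) = 1 − Φ(2.74/√t) = 1 − Φ(2.74/√3.71) = 1 − Φ(1.4225). So
  P(M_{3.71} ≥ 2.74) = 2(1 − Φ(1.4225)) ≈ 0.1549.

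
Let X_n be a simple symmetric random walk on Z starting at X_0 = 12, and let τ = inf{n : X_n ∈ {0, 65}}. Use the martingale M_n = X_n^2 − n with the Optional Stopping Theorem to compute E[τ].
E[τ] = 636

M_n = X_n^2 − n is a martingale (since E[X_{n+1}^2 | F_n] = X_n^2 + 1). By OST (τ has finite mean in a bounded region), E[M_τ] = E[M_0] = X_0^2 − 0 = 12^2 = 144. Also E[M_τ] = E[X_τ^2] − E[τ]. The walk exits at 0 or 65, with P(hit 65 first) = 12/65, so E[X_τ^2] = 65^2 · 12/65 + 0 = 780. Thus E[τ] = E[X_τ^2] − E[M_τ] = 780 − 144 = 636 = 12(65 − 12) = 636.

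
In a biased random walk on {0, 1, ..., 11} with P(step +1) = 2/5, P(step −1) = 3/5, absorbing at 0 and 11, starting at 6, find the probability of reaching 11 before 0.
P(hit 11 before 0) = (1 − (3/2)^6) / (1 − (3/2)^11) = 21280/175099

Let u_k denote P(reach 11 before 0 | start at k). Boundary: u_0 = 0, u_11 = 1. Recurrence: u_k = 2/5·u_{k+1} + 3/5·u_{k-1} for 1 ≤ k ≤ 10. Try u_k = A + B·r^k with r = q/p = (3/5)/(2/5) = 3/2. Substitution satisfies the recurrence; boundary conditions give:
  u_k = (1 − r^k) / (1 − r^N) = (1 − (3/2)^6) / (1 − (3/2)^11) = 21280/175099.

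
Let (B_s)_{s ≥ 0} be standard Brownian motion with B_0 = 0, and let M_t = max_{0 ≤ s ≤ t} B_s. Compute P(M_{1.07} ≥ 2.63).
P(M_{1.07} ≥ 2.63) = 2·P(B_{1.07} ≥ 2.63) = 2(1 − Φ(2.63/√1.07)) ≈ 0.0110

By the reflection principle for Brownian motion, P(M_t ≥ a) = 2 · P(B_t ≥ a) for a ≥ 0. Since B_t ~ N(0, t), P(B_t ≥ 2.63) = 1 − Φ(2.63/√t) = 1 − Φ(2.63/√1.07) = 1 − Φ(2.5425). So
  P(M_{1.07} ≥ 2.63) = 2(1 − Φ(2.5425)) ≈ 0.0110.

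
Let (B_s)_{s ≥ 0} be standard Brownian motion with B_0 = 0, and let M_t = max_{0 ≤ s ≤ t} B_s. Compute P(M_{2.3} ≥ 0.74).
P(M_{2.3} ≥ 0.74) = 2·P(B_{2.3} ≥ 0.74) = 2(1 − Φ(0.74/√2.3)) ≈ 0.6256

By the reflection principle for Brownian motion, P(M_t ≥ a) = 2 · P(B_t ≥ a) for a ≥ 0. Since B_t ~ N(0, t), P(B_t ≥ 0.74) = 1 − Φ(0.74/√t) = 1 − Φ(0.74/√2.3) = 1 − Φ(0.4879). So
  P(M_{2.3} ≥ 0.74) = 2(1 − Φ(0.4879)) ≈ 0.6256.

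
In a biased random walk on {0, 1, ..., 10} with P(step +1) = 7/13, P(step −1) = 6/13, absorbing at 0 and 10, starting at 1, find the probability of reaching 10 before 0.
P(hit 10 before 0) = (1 − (6/7)^1) / (1 − (6/7)^10) = 40353607/222009073

Let u_k denote P(reach 10 before 0 | start at k). Boundary: u_0 = 0, u_10 = 1. Recurrence: u_k = 7/13·u_{k+1} + 6/13·u_{k-1} for 1 ≤ k ≤ 9. Try u_k = A + B·r^k with r = q/p = (6/13)/(7/13) = 6/7. Substitution satisfies the recurrence; boundary conditions give:
  u_k = (1 − r^k) / (1 − r^N) = (1 − (6/7)^1) / (1 − (6/7)^10) = 40353607/222009073.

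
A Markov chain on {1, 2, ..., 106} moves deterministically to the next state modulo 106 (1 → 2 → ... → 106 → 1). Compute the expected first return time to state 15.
E[T_15 | X_0 = 15] = 106

The chain cycles deterministically, so starting at state 15 it returns in exactly 106 steps. Equivalently, the stationary distribution is uniform π_j = 1/106 for every state j, so by Kac's formula E[T_15] = 1/π_15 = 106.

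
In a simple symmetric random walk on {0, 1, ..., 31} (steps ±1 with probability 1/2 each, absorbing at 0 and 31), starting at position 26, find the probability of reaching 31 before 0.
P(hit 31 before 0) = 26/31

Let u_k = P(hit 31 before 0 | start at k). Then u_0 = 0, u_31 = 1, and u_k = u_{k-1}/2 + u_{k+1}/2 for 1 ≤ k ≤ 30. This harmonic recurrence is solved by u_k = k/31, giving u_26 = 26/31.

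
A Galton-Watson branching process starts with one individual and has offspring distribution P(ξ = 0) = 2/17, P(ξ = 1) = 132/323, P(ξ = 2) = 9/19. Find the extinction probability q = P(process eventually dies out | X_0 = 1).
q = 38/153

The pgf is f(s) = 2/17 + 132/323·s + 9/19·s². The extinction probability q is the smallest fixed point of f in [0, 1]. Setting s = f(s):
  9/19·s² + (132/323 − 1)·s + 2/17 = 0
  9/19·s² − (2/17 + 9/19)·s + 2/17 = 0
which factors as (s − 1)·(9/19·s − 2/17) = 0, giving roots s = 1 and s = (2/17)/(9/19) = 38/153.
Mean offspring μ = 132/323 + 2·9/19 = 438/323 > 1 (supercritical), so q < 1. The extinction probability is the smaller root: q = (2/17)/(9/19) = 38/153.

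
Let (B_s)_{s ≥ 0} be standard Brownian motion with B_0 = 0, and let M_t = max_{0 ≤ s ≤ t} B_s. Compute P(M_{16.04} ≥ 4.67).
P(M_{16.04} ≥ 4.67) = 2·P(B_{16.04} ≥ 4.67) = 2(1 − Φ(4.67/√16.04)) ≈ 0.2436

By the reflection principle for Brownian motion, P(M_t ≥ a) = 2 · P(B_t ≥ a) for a ≥ 0. Since B_t ~ N(0, t), P(B_t ≥ 4.67) = 1 − Φ(4.67/√t) = 1 − Φ(4.67/√16.04) = 1 − Φ(1.1660). So
  P(M_{16.04} ≥ 4.67) = 2(1 − Φ(1.1660)) ≈ 0.2436.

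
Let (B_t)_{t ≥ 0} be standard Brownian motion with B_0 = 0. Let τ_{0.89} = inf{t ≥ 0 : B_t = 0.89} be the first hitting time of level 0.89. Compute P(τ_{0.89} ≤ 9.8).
P(τ_{0.89} ≤ 9.8) = 2(1 − Φ(0.89/√9.8)) = 2(1 − Φ(0.2843)) ≈ 0.7762

By the reflection principle for standard BM, P(τ_b ≤ t) = 2 · P(B_t ≥ b). Since B_t ~ N(0, t), P(B_t ≥ 0.89) = 1 − Φ(0.89/√t) = 1 − Φ(0.89/√9.8) = 1 − Φ(0.2843) ≈ 0.38809. Doubling: P(τ_{0.89} ≤ 9.8) ≈ 2 · 0.38809 = 0.77618 ≈ 0.7762.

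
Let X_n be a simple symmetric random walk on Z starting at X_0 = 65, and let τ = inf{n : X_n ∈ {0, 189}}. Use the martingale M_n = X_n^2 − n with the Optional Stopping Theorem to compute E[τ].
E[τ] = 8060

M_n = X_n^2 − n is a martingale (since E[X_{n+1}^2 | F_n] = X_n^2 + 1). By OST (τ has finite mean in a bounded region), E[M_τ] = E[M_0] = X_0^2 − 0 = 65^2 = 4225. Also E[M_τ] = E[X_τ^2] − E[τ]. The walk exits at 0 or 189, with P(hit 189 first) = 65/189, so E[X_τ^2] = 189^2 · 65/189 + 0 = 12285. Thus E[τ] = E[X_τ^2] − E[M_τ] = 12285 − 4225 = 8060 = 65(189 − 65) = 8060.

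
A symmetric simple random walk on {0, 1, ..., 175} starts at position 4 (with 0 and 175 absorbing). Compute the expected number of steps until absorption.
E[τ | X_0 = 4] = 684

Let v_k = E[τ | X_0 = k]. Boundary: v_0 = v_175 = 0. Recurrence: v_k = 1 + (v_{k-1} + v_{k+1})/2 for 1 ≤ k ≤ 174. The particular solution to v_k − (v_{k-1} + v_{k+1})/2 = 1 is v_k = −k^2. Adding homogeneous solution A + B k and matching boundaries gives v_k = k (175 − k). Substituting k = 4: v_4 = 4 · 171 = 684.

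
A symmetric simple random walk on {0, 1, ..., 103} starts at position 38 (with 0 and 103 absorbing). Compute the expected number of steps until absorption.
E[τ | X_0 = 38] = 2470

Let v_k = E[τ | X_0 = k]. Boundary: v_0 = v_103 = 0. Recurrence: v_k = 1 + (v_{k-1} + v_{k+1})/2 for 1 ≤ k ≤ 102. The particular solution to v_k − (v_{k-1} + v_{k+1})/2 = 1 is v_k = −k^2. Adding homogeneous solution A + B k and matching boundaries gives v_k = k (103 − k). Substituting k = 38: v_38 = 38 · 65 = 2470.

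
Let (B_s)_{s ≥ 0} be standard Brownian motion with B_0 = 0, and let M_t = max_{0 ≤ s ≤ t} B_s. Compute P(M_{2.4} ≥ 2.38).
P(M_{2.4} ≥ 2.38) = 2·P(B_{2.4} ≥ 2.38) = 2(1 − Φ(2.38/√2.4)) ≈ 0.1245

By the reflection principle for Brownian motion, P(M_t ≥ a) = 2 · P(B_t ≥ a) for a ≥ 0. Since B_t ~ N(0, t), P(B_t ≥ 2.38) = 1 − Φ(2.38/√t) = 1 − Φ(2.38/√2.4) = 1 − Φ(1.5363). So
  P(M_{2.4} ≥ 2.38) = 2(1 − Φ(1.5363)) ≈ 0.1245.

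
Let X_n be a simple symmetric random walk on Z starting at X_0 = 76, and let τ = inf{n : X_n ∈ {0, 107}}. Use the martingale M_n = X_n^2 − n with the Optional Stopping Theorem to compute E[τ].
E[τ] = 2356

M_n = X_n^2 − n is a martingale (since E[X_{n+1}^2 | F_n] = X_n^2 + 1). By OST (τ has finite mean in a bounded region), E[M_τ] = E[M_0] = X_0^2 − 0 = 76^2 = 5776. Also E[M_τ] = E[X_τ^2] − E[τ]. The walk exits at 0 or 107, with P(hit 107 first) = 76/107, so E[X_τ^2] = 107^2 · 76/107 + 0 = 8132. Thus E[τ] = E[X_τ^2] − E[M_τ] = 8132 − 5776 = 2356 = 76(107 − 76) = 2356.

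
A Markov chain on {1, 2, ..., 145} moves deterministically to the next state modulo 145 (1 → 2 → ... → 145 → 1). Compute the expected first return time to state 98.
E[T_98 | X_0 = 98] = 145

The chain cycles deterministically, so starting at state 98 it returns in exactly 145 steps. Equivalently, the stationary distribution is uniform π_j = 1/145 for every state j, so by Kac's formula E[T_98] = 1/π_98 = 145.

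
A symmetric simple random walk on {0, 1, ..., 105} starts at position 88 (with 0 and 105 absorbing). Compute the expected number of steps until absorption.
E[τ | X_0 = 88] = 1496

Let v_k = E[τ | X_0 = k]. Boundary: v_0 = v_105 = 0. Recurrence: v_k = 1 + (v_{k-1} + v_{k+1})/2 for 1 ≤ k ≤ 104. The particular solution to v_k − (v_{k-1} + v_{k+1})/2 = 1 is v_k = −k^2. Adding homogeneous solution A + B k and matching boundaries gives v_k = k (105 − k). Substituting k = 88: v_88 = 88 · 17 = 1496.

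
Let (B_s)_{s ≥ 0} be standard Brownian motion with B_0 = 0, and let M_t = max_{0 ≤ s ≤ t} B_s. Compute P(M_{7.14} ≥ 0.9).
P(M_{7.14} ≥ 0.9) = 2·P(B_{7.14} ≥ 0.9) = 2(1 − Φ(0.9/√7.14)) ≈ 0.7363

By the reflection principle for Brownian motion, P(M_t ≥ a) = 2 · P(B_t ≥ a) for a ≥ 0. Since B_t ~ N(0, t), P(B_t ≥ 0.9) = 1 − Φ(0.9/√t) = 1 − Φ(0.9/√7.14) = 1 − Φ(0.3368). So
  P(M_{7.14} ≥ 0.9) = 2(1 − Φ(0.3368)) ≈ 0.7363.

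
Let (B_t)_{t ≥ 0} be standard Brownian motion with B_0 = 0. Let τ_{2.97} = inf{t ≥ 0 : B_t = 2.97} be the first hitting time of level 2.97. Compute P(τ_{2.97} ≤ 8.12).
P(τ_{2.97} ≤ 8.12) = 2(1 − Φ(2.97/√8.12)) = 2(1 − Φ(1.0423)) ≈ 0.2973

By the reflection principle for standard BM, P(τ_b ≤ t) = 2 · P(B_t ≥ b). Since B_t ~ N(0, t), P(B_t ≥ 2.97) = 1 − Φ(2.97/√t) = 1 − Φ(2.97/√8.12) = 1 − Φ(1.0423) ≈ 0.14864. Doubling: P(τ_{2.97} ≤ 8.12) ≈ 2 · 0.14864 = 0.29728 ≈ 0.2973.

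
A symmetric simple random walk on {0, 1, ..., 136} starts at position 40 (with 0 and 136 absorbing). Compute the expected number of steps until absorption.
E[τ | X_0 = 40] = 3840

Let v_k = E[τ | X_0 = k]. Boundary: v_0 = v_136 = 0. Recurrence: v_k = 1 + (v_{k-1} + v_{k+1})/2 for 1 ≤ k ≤ 135. The particular solution to v_k − (v_{k-1} + v_{k+1})/2 = 1 is v_k = −k^2. Adding homogeneous solution A + B k and matching boundaries gives v_k = k (136 − k). Substituting k = 40: v_40 = 40 · 96 = 3840.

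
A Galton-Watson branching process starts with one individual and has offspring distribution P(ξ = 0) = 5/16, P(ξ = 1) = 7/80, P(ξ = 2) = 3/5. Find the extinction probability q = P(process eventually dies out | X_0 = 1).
q = 25/48

The pgf is f(s) = 5/16 + 7/80·s + 3/5·s². The extinction probability q is the smallest fixed point of f in [0, 1]. Setting s = f(s):
  3/5·s² + (7/80 − 1)·s + 5/16 = 0
  3/5·s² − (5/16 + 3/5)·s + 5/16 = 0
which factors as (s − 1)·(3/5·s − 5/16) = 0, giving roots s = 1 and s = (5/16)/(3/5) = 25/48.
Mean offspring μ = 7/80 + 2·3/5 = 103/80 > 1 (supercritical), so q < 1. The extinction probability is the smaller root: q = (5/16)/(3/5) = 25/48.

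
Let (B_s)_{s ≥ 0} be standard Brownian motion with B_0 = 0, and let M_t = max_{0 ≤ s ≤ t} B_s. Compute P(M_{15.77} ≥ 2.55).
P(M_{15.77} ≥ 2.55) = 2·P(B_{15.77} ≥ 2.55) = 2(1 − Φ(2.55/√15.77)) ≈ 0.5208

By the reflection principle for Brownian motion, P(M_t ≥ a) = 2 · P(B_t ≥ a) for a ≥ 0. Since B_t ~ N(0, t), P(B_t ≥ 2.55) = 1 − Φ(2.55/√t) = 1 − Φ(2.55/√15.77) = 1 − Φ(0.6421). So
  P(M_{15.77} ≥ 2.55) = 2(1 − Φ(0.6421)) ≈ 0.5208.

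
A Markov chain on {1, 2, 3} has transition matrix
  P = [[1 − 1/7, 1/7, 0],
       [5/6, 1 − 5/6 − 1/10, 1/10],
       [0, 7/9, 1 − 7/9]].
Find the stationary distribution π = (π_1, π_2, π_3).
π = (1225/1462, 105/731, 27/1462)

This is a birth-death chain on three states, which satisfies detailed balance: π_1 · P_{12} = π_2 · P_{21} and π_2 · P_{23} = π_3 · P_{32}.
From π_1 · 1/7 = π_2 · 5/6: π_2/π_1 = (1/7)/(5/6) = 6/35.
From π_2 · 1/10 = π_3 · 7/9: π_3/π_2 = (1/10)/(7/9) = 9/70.
Take π_1 proportional to 1; then unnormalized π = (1, 6/35, 27/1225). Normalize by dividing by the sum 1462/1225:
  π = (1225/1462, 105/731, 27/1462).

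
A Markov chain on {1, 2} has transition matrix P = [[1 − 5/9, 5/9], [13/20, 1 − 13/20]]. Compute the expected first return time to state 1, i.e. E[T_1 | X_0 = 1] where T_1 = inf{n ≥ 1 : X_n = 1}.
E[T_1 | X_0 = 1] = 1/π_1 = 217/117

For an irreducible recurrent Markov chain with stationary distribution π, E[T_i | X_0 = i] = 1/π_i (Kac's formula). Here π_1 = (13/20)/(5/9 + 13/20) = (13/20)/(217/180) = 117/217, so E[T_1 | X_0 = 1] = 1/π_1 = (5/9 + 13/20)/(13/20) = (217/180)/(13/20) = 217/117.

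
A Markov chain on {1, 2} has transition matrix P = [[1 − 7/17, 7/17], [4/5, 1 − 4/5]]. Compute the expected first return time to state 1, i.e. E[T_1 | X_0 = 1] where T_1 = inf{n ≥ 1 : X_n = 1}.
E[T_1 | X_0 = 1] = 1/π_1 = 103/68

For an irreducible recurrent Markov chain with stationary distribution π, E[T_i | X_0 = i] = 1/π_i (Kac's formula). Here π_1 = (4/5)/(7/17 + 4/5) = (4/5)/(103/85) = 68/103, so E[T_1 | X_0 = 1] = 1/π_1 = (7/17 + 4/5)/(4/5) = (103/85)/(4/5) = 103/68.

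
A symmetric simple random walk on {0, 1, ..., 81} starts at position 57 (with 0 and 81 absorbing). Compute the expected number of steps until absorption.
E[τ | X_0 = 57] = 1368

Let v_k = E[τ | X_0 = k]. Boundary: v_0 = v_81 = 0. Recurrence: v_k = 1 + (v_{k-1} + v_{k+1})/2 for 1 ≤ k ≤ 80. The particular solution to v_k − (v_{k-1} + v_{k+1})/2 = 1 is v_k = −k^2. Adding homogeneous solution A + B k and matching boundaries gives v_k = k (81 − k). Substituting k = 57: v_57 = 57 · 24 = 1368.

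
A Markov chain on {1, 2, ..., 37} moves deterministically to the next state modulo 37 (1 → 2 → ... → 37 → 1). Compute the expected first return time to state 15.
E[T_15 | X_0 = 15] = 37

The chain cycles deterministically, so starting at state 15 it returns in exactly 37 steps. Equivalently, the stationary distribution is uniform π_j = 1/37 for every state j, so by Kac's formula E[T_15] = 1/π_15 = 37.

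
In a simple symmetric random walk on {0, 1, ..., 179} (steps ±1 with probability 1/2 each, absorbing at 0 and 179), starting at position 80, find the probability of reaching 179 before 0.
P(hit 179 before 0) = 80/179

Let u_k = P(hit 179 before 0 | start at k). Then u_0 = 0, u_179 = 1, and u_k = u_{k-1}/2 + u_{k+1}/2 for 1 ≤ k ≤ 178. This harmonic recurrence is solved by u_k = k/179, giving u_80 = 80/179.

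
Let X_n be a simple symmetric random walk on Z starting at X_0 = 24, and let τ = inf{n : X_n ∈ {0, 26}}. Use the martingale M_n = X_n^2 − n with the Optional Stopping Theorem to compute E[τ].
E[τ] = 48

M_n = X_n^2 − n is a martingale (since E[X_{n+1}^2 | F_n] = X_n^2 + 1). By OST (τ has finite mean in a bounded region), E[M_τ] = E[M_0] = X_0^2 − 0 = 24^2 = 576. Also E[M_τ] = E[X_τ^2] − E[τ]. The walk exits at 0 or 26, with P(hit 26 first) = 24/26, so E[X_τ^2] = 26^2 · 24/26 + 0 = 624. Thus E[τ] = E[X_τ^2] − E[M_τ] = 624 − 576 = 48 = 24(26 − 24) = 48.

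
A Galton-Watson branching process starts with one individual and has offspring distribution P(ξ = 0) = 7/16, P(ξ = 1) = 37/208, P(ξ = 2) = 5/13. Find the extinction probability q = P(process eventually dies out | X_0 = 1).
q = 1

Mean offspring μ = 0·7/16 + 1·37/208 + 2·5/13 = 197/208 ≤ 1. For μ ≤ 1 with offspring not concentrated at 1, the Galton-Watson process goes extinct almost surely, so q = 1.
(Algebraic check: The pgf is f(s) = 7/16 + 37/208·s + 5/13·s². The extinction probability q is the smallest fixed point of f in [0, 1]. Setting s = f(s):
  5/13·s² + (37/208 − 1)·s + 7/16 = 0
  5/13·s² − (7/16 + 5/13)·s + 7/16 = 0
which factors as (s − 1)·(5/13·s − 7/16) = 0, giving roots s = 1 and s = (7/16)/(5/13) = 91/80. Since 91/80 ≥ 1, the smallest root in [0, 1] is s = 1.)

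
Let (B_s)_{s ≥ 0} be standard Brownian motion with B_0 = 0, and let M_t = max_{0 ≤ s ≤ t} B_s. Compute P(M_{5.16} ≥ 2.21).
P(M_{5.16} ≥ 2.21) = 2·P(B_{5.16} ≥ 2.21) = 2(1 − Φ(2.21/√5.16)) ≈ 0.3306

By the reflection principle for Brownian motion, P(M_t ≥ a) = 2 · P(B_t ≥ a) for a ≥ 0. Since B_t ~ N(0, t), P(B_t ≥ 2.21) = 1 − Φ(2.21/√t) = 1 − Φ(2.21/√5.16) = 1 − Φ(0.9729). So
  P(M_{5.16} ≥ 2.21) = 2(1 − Φ(0.9729)) ≈ 0.3306.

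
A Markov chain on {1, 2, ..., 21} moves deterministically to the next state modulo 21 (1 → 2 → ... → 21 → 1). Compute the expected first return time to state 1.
E[T_1 | X_0 = 1] = 21

The chain cycles deterministically, so starting at state 1 it returns in exactly 21 steps. Equivalently, the stationary distribution is uniform π_j = 1/21 for every state j, so by Kac's formula E[T_1] = 1/π_1 = 21.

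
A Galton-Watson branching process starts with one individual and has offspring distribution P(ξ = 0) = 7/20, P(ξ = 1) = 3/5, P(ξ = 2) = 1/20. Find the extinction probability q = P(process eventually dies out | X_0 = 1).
q = 1

Mean offspring μ = 0·7/20 + 1·3/5 + 2·1/20 = 7/10 ≤ 1. For μ ≤ 1 with offspring not concentrated at 1, the Galton-Watson process goes extinct almost surely, so q = 1.
(Algebraic check: The pgf is f(s) = 7/20 + 3/5·s + 1/20·s². The extinction probability q is the smallest fixed point of f in [0, 1]. Setting s = f(s):
  1/20·s² + (3/5 − 1)·s + 7/20 = 0
  1/20·s² − (7/20 + 1/20)·s + 7/20 = 0
which factors as (s − 1)·(1/20·s − 7/20) = 0, giving roots s = 1 and s = (7/20)/(1/20) = 7. Since 7 ≥ 1, the smallest root in [0, 1] is s = 1.)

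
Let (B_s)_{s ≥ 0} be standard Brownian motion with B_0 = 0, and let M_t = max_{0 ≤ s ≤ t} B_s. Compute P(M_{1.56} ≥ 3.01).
P(M_{1.56} ≥ 3.01) = 2·P(B_{1.56} ≥ 3.01) = 2(1 − Φ(3.01/√1.56)) ≈ 0.0160

By the reflection principle for Brownian motion, P(M_t ≥ a) = 2 · P(B_t ≥ a) for a ≥ 0. Since B_t ~ N(0, t), P(B_t ≥ 3.01) = 1 − Φ(3.01/√t) = 1 − Φ(3.01/√1.56) = 1 − Φ(2.4099). So
  P(M_{1.56} ≥ 3.01) = 2(1 − Φ(2.4099)) ≈ 0.0160.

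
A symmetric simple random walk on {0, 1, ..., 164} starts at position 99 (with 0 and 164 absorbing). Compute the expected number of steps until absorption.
E[τ | X_0 = 99] = 6435

Let v_k = E[τ | X_0 = k]. Boundary: v_0 = v_164 = 0. Recurrence: v_k = 1 + (v_{k-1} + v_{k+1})/2 for 1 ≤ k ≤ 163. The particular solution to v_k − (v_{k-1} + v_{k+1})/2 = 1 is v_k = −k^2. Adding homogeneous solution A + B k and matching boundaries gives v_k = k (164 − k). Substituting k = 99: v_99 = 99 · 65 = 6435.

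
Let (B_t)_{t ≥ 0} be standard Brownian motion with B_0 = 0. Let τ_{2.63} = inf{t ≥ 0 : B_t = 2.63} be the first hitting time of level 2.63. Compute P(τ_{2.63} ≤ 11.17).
P(τ_{2.63} ≤ 11.17) = 2(1 − Φ(2.63/√11.17)) = 2(1 − Φ(0.7869)) ≈ 0.4313

By the reflection principle for standard BM, P(τ_b ≤ t) = 2 · P(B_t ≥ b). Since B_t ~ N(0, t), P(B_t ≥ 2.63) = 1 − Φ(2.63/√t) = 1 − Φ(2.63/√11.17) = 1 − Φ(0.7869) ≈ 0.21567. Doubling: P(τ_{2.63} ≤ 11.17) ≈ 2 · 0.21567 = 0.43134 ≈ 0.4313.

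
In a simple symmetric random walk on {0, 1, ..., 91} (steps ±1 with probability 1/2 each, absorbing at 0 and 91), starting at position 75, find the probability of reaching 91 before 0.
P(hit 91 before 0) = 75/91

Let u_k = P(hit 91 before 0 | start at k). Then u_0 = 0, u_91 = 1, and u_k = u_{k-1}/2 + u_{k+1}/2 for 1 ≤ k ≤ 90. This harmonic recurrence is solved by u_k = k/91, giving u_75 = 75/91.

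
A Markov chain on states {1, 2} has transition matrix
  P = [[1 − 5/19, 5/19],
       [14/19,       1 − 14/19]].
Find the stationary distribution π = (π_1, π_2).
π_1 = 14/19, π_2 = 5/19

Solve πP = π with π_1 + π_2 = 1. From πP = π: π_1 · (1 − 5/19) + π_2 · 14/19 = π_1 ⇒ π_2 · 14/19 = π_1 · 5/19 ⇒ π_2/π_1 = (5/19)/(14/19) = 5/14. Together with π_1 + π_2 = 1:
  π_1 = (14/19)/(5/19 + 14/19) = (14/19)/(1) = 14/19,
  π_2 = (5/19)/(5/19 + 14/19) = (5/19)/(1) = 5/19.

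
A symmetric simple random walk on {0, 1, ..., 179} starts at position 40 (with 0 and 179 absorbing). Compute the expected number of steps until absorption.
E[τ | X_0 = 40] = 5560

Let v_k = E[τ | X_0 = k]. Boundary: v_0 = v_179 = 0. Recurrence: v_k = 1 + (v_{k-1} + v_{k+1})/2 for 1 ≤ k ≤ 178. The particular solution to v_k − (v_{k-1} + v_{k+1})/2 = 1 is v_k = −k^2. Adding homogeneous solution A + B k and matching boundaries gives v_k = k (179 − k). Substituting k = 40: v_40 = 40 · 139 = 5560.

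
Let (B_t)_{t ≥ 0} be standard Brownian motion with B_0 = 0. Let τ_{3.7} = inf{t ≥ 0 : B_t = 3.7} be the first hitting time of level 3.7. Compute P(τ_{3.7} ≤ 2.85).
P(τ_{3.7} ≤ 2.85) = 2(1 − Φ(3.7/√2.85)) = 2(1 − Φ(2.1917)) ≈ 0.0284

By the reflection principle for standard BM, P(τ_b ≤ t) = 2 · P(B_t ≥ b). Since B_t ~ N(0, t), P(B_t ≥ 3.7) = 1 − Φ(3.7/√t) = 1 − Φ(3.7/√2.85) = 1 − Φ(2.1917) ≈ 0.01420. Doubling: P(τ_{3.7} ≤ 2.85) ≈ 2 · 0.01420 = 0.02840 ≈ 0.0284.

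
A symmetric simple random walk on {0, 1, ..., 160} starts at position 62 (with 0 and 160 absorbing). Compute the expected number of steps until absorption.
E[τ | X_0 = 62] = 6076

Let v_k = E[τ | X_0 = k]. Boundary: v_0 = v_160 = 0. Recurrence: v_k = 1 + (v_{k-1} + v_{k+1})/2 for 1 ≤ k ≤ 159. The particular solution to v_k − (v_{k-1} + v_{k+1})/2 = 1 is v_k = −k^2. Adding homogeneous solution A + B k and matching boundaries gives v_k = k (160 − k). Substituting k = 62: v_62 = 62 · 98 = 6076.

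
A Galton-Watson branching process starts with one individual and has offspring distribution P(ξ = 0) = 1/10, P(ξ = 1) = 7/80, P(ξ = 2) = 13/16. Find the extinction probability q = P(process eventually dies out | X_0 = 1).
q = 8/65

The pgf is f(s) = 1/10 + 7/80·s + 13/16·s². The extinction probability q is the smallest fixed point of f in [0, 1]. Setting s = f(s):
  13/16·s² + (7/80 − 1)·s + 1/10 = 0
  13/16·s² − (1/10 + 13/16)·s + 1/10 = 0
which factors as (s − 1)·(13/16·s − 1/10) = 0, giving roots s = 1 and s = (1/10)/(13/16) = 8/65.
Mean offspring μ = 7/80 + 2·13/16 = 137/80 > 1 (supercritical), so q < 1. The extinction probability is the smaller root: q = (1/10)/(13/16) = 8/65.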